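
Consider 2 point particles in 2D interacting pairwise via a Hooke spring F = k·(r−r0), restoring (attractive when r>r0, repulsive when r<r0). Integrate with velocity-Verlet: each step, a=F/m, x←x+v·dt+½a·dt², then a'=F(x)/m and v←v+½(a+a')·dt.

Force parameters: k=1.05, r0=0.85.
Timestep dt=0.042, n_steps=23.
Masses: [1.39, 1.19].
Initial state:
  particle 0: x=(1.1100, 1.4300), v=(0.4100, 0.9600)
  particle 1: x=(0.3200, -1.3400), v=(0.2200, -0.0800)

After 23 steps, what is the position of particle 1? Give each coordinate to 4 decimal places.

step 0: x0=(1.1100, 1.4300) x1=(0.3200, -1.3400)
step 1: x0=(1.1268, 1.4690) x1=(0.3297, -1.3418)
step 2: x0=(1.1429, 1.5054) x1=(0.3402, -1.3406)
step 3: x0=(1.1583, 1.5390) x1=(0.3517, -1.3362)
step 4: x0=(1.1728, 1.5700) x1=(0.3640, -1.3285)
step 5: x0=(1.1866, 1.5981) x1=(0.3773, -1.3177)
step 6: x0=(1.1997, 1.6235) x1=(0.3914, -1.3036)
step 7: x0=(1.2119, 1.6460) x1=(0.4065, -1.2862)
step 8: x0=(1.2234, 1.6657) x1=(0.4224, -1.2655)
step 9: x0=(1.2341, 1.6827) x1=(0.4393, -1.2415)
step 10: x0=(1.2440, 1.6968) x1=(0.4570, -1.2143)
step 11: x0=(1.2532, 1.7081) x1=(0.4757, -1.1837)
step 12: x0=(1.2616, 1.7167) x1=(0.4952, -1.1500)
step 13: x0=(1.2693, 1.7225) x1=(0.5155, -1.1131)
step 14: x0=(1.2763, 1.7257) x1=(0.5367, -1.0731)
step 15: x0=(1.2826, 1.7262) x1=(0.5587, -1.0299)
step 16: x0=(1.2883, 1.7242) x1=(0.5814, -0.9838)
step 17: x0=(1.2932, 1.7196) x1=(0.6050, -0.9347)
step 18: x0=(1.2976, 1.7126) x1=(0.6293, -0.8828)
step 19: x0=(1.3013, 1.7032) x1=(0.6543, -0.8281)
step 20: x0=(1.3044, 1.6916) x1=(0.6800, -0.7708)
step 21: x0=(1.3070, 1.6778) x1=(0.7063, -0.7109)
step 22: x0=(1.3091, 1.6618) x1=(0.7332, -0.6486)
step 23: x0=(1.3107, 1.6440) x1=(0.7607, -0.5840)

(0.7607, -0.5840)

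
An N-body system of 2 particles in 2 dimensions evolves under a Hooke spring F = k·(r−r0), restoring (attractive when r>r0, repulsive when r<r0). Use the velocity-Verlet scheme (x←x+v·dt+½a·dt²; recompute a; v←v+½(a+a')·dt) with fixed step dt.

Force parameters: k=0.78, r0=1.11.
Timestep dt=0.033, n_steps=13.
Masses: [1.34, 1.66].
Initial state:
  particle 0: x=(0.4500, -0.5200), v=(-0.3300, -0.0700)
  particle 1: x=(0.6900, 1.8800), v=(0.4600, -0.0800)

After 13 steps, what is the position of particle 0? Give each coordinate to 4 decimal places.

step 0: x0=(0.4500, -0.5200) x1=(0.6900, 1.8800)
step 1: x0=(0.4392, -0.5219) x1=(0.7051, 1.8770)
step 2: x0=(0.4284, -0.5230) x1=(0.7202, 1.8734)
step 3: x0=(0.4177, -0.5232) x1=(0.7352, 1.8691)
step 4: x0=(0.4072, -0.5227) x1=(0.7501, 1.8641)
step 5: x0=(0.3968, -0.5213) x1=(0.7649, 1.8585)
step 6: x0=(0.3864, -0.5191) x1=(0.7796, 1.8522)
step 7: x0=(0.3763, -0.5161) x1=(0.7942, 1.8453)
step 8: x0=(0.3662, -0.5123) x1=(0.8087, 1.8377)
step 9: x0=(0.3564, -0.5077) x1=(0.8231, 1.8295)
step 10: x0=(0.3466, -0.5023) x1=(0.8373, 1.8207)
step 11: x0=(0.3371, -0.4961) x1=(0.8514, 1.8112)
step 12: x0=(0.3277, -0.4892) x1=(0.8654, 1.8011)
step 13: x0=(0.3185, -0.4815) x1=(0.8792, 1.7903)

(0.3185, -0.4815)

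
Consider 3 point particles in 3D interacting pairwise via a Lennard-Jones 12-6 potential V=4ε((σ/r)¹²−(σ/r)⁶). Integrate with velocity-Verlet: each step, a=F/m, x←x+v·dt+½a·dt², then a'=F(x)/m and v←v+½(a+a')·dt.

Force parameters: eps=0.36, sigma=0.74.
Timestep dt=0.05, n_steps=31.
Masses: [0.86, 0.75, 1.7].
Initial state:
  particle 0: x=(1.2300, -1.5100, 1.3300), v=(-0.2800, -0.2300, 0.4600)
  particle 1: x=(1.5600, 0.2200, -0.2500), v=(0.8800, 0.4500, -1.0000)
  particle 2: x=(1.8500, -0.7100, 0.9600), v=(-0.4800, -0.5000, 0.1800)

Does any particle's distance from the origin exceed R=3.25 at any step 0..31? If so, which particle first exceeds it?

yes, particle 1

step 0: x0=(1.2300, -1.5100, 1.3300) x1=(1.5600, 0.2200, -0.2500) x2=(1.8500, -0.7100, 0.9600)
step 1: x0=(1.2166, -1.5208, 1.3527) x1=(1.6040, 0.2424, -0.2999) x2=(1.8257, -0.7353, 0.9691)
step 2: x0=(1.2043, -1.5300, 1.3746) x1=(1.6481, 0.2648, -0.3497) x2=(1.8008, -0.7614, 0.9786)
step 3: x0=(1.1933, -1.5377, 1.3957) x1=(1.6921, 0.2870, -0.3994) x2=(1.7753, -0.7882, 0.9884)
step 4: x0=(1.1836, -1.5436, 1.4158) x1=(1.7362, 0.3092, -0.4490) x2=(1.7491, -0.8159, 0.9987)
step 5: x0=(1.1754, -1.5476, 1.4348) x1=(1.7802, 0.3314, -0.4985) x2=(1.7221, -0.8446, 1.0095)
step 6: x0=(1.1689, -1.5495, 1.4526) x1=(1.8243, 0.3535, -0.5480) x2=(1.6943, -0.8743, 1.0209)
step 7: x0=(1.1641, -1.5491, 1.4690) x1=(1.8683, 0.3756, -0.5975) x2=(1.6657, -0.9051, 1.0331)
step 8: x0=(1.1611, -1.5464, 1.4837) x1=(1.9124, 0.3976, -0.6470) x2=(1.6361, -0.9371, 1.0460)
step 9: x0=(1.1598, -1.5416, 1.4969) x1=(1.9564, 0.4197, -0.6964) x2=(1.6056, -0.9701, 1.0597)
step 10: x0=(1.1592, -1.5358, 1.5094) x1=(2.0004, 0.4417, -0.7458) x2=(1.5748, -1.0037, 1.0738)
step 11: x0=(1.1565, -1.5328, 1.5241) x1=(2.0445, 0.4638, -0.7952) x2=(1.5451, -1.0358, 1.0867)
step 12: x0=(1.1457, -1.5400, 1.5479) x1=(2.0885, 0.4858, -0.8446) x2=(1.5194, -1.0628, 1.0950)
step 13: x0=(1.1242, -1.5610, 1.5847) x1=(2.1325, 0.5078, -0.8940) x2=(1.4992, -1.0828, 1.0968)
step 14: x0=(1.0974, -1.5887, 1.6284) x1=(2.1766, 0.5298, -0.9434) x2=(1.4817, -1.0993, 1.0950)
step 15: x0=(1.0699, -1.6173, 1.6730) x1=(2.2206, 0.5519, -0.9928) x2=(1.4645, -1.1155, 1.0928)
step 16: x0=(1.0436, -1.6445, 1.7161) x1=(2.2646, 0.5739, -1.0422) x2=(1.4467, -1.1324, 1.0914)
step 17: x0=(1.0187, -1.6698, 1.7568) x1=(2.3086, 0.5959, -1.0916) x2=(1.4282, -1.1502, 1.0912)
step 18: x0=(0.9952, -1.6932, 1.7951) x1=(2.3527, 0.6179, -1.1410) x2=(1.4090, -1.1689, 1.0922)
step 19: x0=(0.9731, -1.7150, 1.8312) x1=(2.3967, 0.6399, -1.1904) x2=(1.3891, -1.1885, 1.0943)
step 20: x0=(0.9522, -1.7353, 1.8653) x1=(2.4407, 0.6619, -1.2397) x2=(1.3686, -1.2088, 1.0974)
step 21: x0=(0.9323, -1.7542, 1.8974) x1=(2.4847, 0.6839, -1.2891) x2=(1.3476, -1.2298, 1.1015)
step 22: x0=(0.9133, -1.7720, 1.9277) x1=(2.5287, 0.7059, -1.3385) x2=(1.3261, -1.2514, 1.1065)
step 23: x0=(0.8952, -1.7888, 1.9564) x1=(2.5728, 0.7279, -1.3879) x2=(1.3042, -1.2736, 1.1124)
step 24: x0=(0.8778, -1.8046, 1.9835) x1=(2.6168, 0.7499, -1.4372) x2=(1.2819, -1.2962, 1.1190)
step 25: x0=(0.8611, -1.8195, 2.0090) x1=(2.6608, 0.7720, -1.4866) x2=(1.2592, -1.3192, 1.1265)
step 26: x0=(0.8451, -1.8335, 2.0331) x1=(2.7048, 0.7940, -1.5360) x2=(1.2362, -1.3427, 1.1346)
step 27: x0=(0.8298, -1.8468, 2.0558) x1=(2.7489, 0.8160, -1.5854) x2=(1.2129, -1.3666, 1.1435)
step 28: x0=(0.8150, -1.8593, 2.0770) x1=(2.7929, 0.8380, -1.6347) x2=(1.1893, -1.3909, 1.1532)
step 29: x0=(0.8008, -1.8711, 2.0968) x1=(2.8369, 0.8600, -1.6841) x2=(1.1653, -1.4155, 1.1635)
step 30: x0=(0.7872, -1.8822, 2.1151) x1=(2.8809, 0.8820, -1.7335) x2=(1.1411, -1.4405, 1.1746)
step 31: x0=(0.7741, -1.8925, 2.1319) x1=(2.9249, 0.9040, -1.7829) x2=(1.1167, -1.4659, 1.1864)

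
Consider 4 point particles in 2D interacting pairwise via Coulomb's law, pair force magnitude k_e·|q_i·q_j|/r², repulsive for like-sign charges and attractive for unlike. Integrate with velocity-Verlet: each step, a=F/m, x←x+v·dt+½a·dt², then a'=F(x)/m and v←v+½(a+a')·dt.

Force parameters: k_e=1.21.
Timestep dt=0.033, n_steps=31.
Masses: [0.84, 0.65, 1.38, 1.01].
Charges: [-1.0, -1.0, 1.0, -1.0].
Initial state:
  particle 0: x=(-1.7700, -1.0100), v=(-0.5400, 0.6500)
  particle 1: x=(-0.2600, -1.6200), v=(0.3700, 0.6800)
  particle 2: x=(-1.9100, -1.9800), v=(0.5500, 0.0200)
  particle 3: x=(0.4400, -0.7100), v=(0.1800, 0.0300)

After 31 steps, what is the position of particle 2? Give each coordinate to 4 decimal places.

step 0: x0=(-1.7700, -1.0100) x1=(-0.2600, -1.6200) x2=(-1.9100, -1.9800) x3=(0.4400, -0.7100)
step 1: x0=(-1.7884, -0.9893) x1=(-0.2483, -1.5984) x2=(-1.8916, -1.9788) x3=(0.4463, -0.7086)
step 2: x0=(-1.8077, -0.9699) x1=(-0.2375, -1.5785) x2=(-1.8726, -1.9765) x3=(0.4533, -0.7065)
step 3: x0=(-1.8280, -0.9520) x1=(-0.2278, -1.5603) x2=(-1.8531, -1.9731) x3=(0.4611, -0.7037)
step 4: x0=(-1.8491, -0.9354) x1=(-0.2192, -1.5438) x2=(-1.8331, -1.9686) x3=(0.4696, -0.7000)
step 5: x0=(-1.8710, -0.9201) x1=(-0.2117, -1.5290) x2=(-1.8127, -1.9631) x3=(0.4789, -0.6956)
step 6: x0=(-1.8935, -0.9061) x1=(-0.2055, -1.5160) x2=(-1.7919, -1.9565) x3=(0.4889, -0.6903)
step 7: x0=(-1.9167, -0.8933) x1=(-0.2005, -1.5048) x2=(-1.7707, -1.9490) x3=(0.4998, -0.6843)
step 8: x0=(-1.9403, -0.8818) x1=(-0.1967, -1.4953) x2=(-1.7491, -1.9404) x3=(0.5114, -0.6775)
step 9: x0=(-1.9644, -0.8715) x1=(-0.1944, -1.4875) x2=(-1.7273, -1.9309) x3=(0.5238, -0.6700)
step 10: x0=(-1.9889, -0.8624) x1=(-0.1933, -1.4814) x2=(-1.7051, -1.9204) x3=(0.5369, -0.6617)
step 11: x0=(-2.0137, -0.8544) x1=(-0.1936, -1.4770) x2=(-1.6826, -1.9089) x3=(0.5508, -0.6527)
step 12: x0=(-2.0388, -0.8475) x1=(-0.1954, -1.4742) x2=(-1.6599, -1.8965) x3=(0.5655, -0.6429)
step 13: x0=(-2.0640, -0.8417) x1=(-0.1985, -1.4730) x2=(-1.6368, -1.8832) x3=(0.5808, -0.6325)
step 14: x0=(-2.0894, -0.8369) x1=(-0.2031, -1.4734) x2=(-1.6136, -1.8691) x3=(0.5969, -0.6215)
step 15: x0=(-2.1149, -0.8331) x1=(-0.2091, -1.4752) x2=(-1.5901, -1.8540) x3=(0.6136, -0.6098)
step 16: x0=(-2.1404, -0.8303) x1=(-0.2165, -1.4785) x2=(-1.5663, -1.8381) x3=(0.6309, -0.5976)
step 17: x0=(-2.1659, -0.8284) x1=(-0.2255, -1.4832) x2=(-1.5423, -1.8214) x3=(0.6488, -0.5848)
step 18: x0=(-2.1913, -0.8273) x1=(-0.2359, -1.4893) x2=(-1.5180, -1.8040) x3=(0.6673, -0.5715)
step 19: x0=(-2.2166, -0.8271) x1=(-0.2479, -1.4966) x2=(-1.4935, -1.7857) x3=(0.6863, -0.5577)
step 20: x0=(-2.2418, -0.8276) x1=(-0.2615, -1.5052) x2=(-1.4686, -1.7667) x3=(0.7058, -0.5435)
step 21: x0=(-2.2669, -0.8288) x1=(-0.2766, -1.5151) x2=(-1.4434, -1.7470) x3=(0.7258, -0.5289)
step 22: x0=(-2.2917, -0.8307) x1=(-0.2935, -1.5260) x2=(-1.4179, -1.7267) x3=(0.7462, -0.5139)
step 23: x0=(-2.3164, -0.8333) x1=(-0.3122, -1.5381) x2=(-1.3919, -1.7056) x3=(0.7670, -0.4986)
step 24: x0=(-2.3409, -0.8364) x1=(-0.3328, -1.5511) x2=(-1.3654, -1.6840) x3=(0.7881, -0.4830)
step 25: x0=(-2.3651, -0.8400) x1=(-0.3555, -1.5652) x2=(-1.3383, -1.6619) x3=(0.8096, -0.4670)
step 26: x0=(-2.3891, -0.8441) x1=(-0.3803, -1.5802) x2=(-1.3105, -1.6392) x3=(0.8314, -0.4508)
step 27: x0=(-2.4128, -0.8486) x1=(-0.4076, -1.5959) x2=(-1.2820, -1.6160) x3=(0.8535, -0.4344)
step 28: x0=(-2.4364, -0.8534) x1=(-0.4377, -1.6123) x2=(-1.2524, -1.5925) x3=(0.8759, -0.4178)
step 29: x0=(-2.4597, -0.8586) x1=(-0.4709, -1.6293) x2=(-1.2217, -1.5686) x3=(0.8984, -0.4010)
step 30: x0=(-2.4828, -0.8641) x1=(-0.5076, -1.6465) x2=(-1.1896, -1.5446) x3=(0.9212, -0.3840)
step 31: x0=(-2.5057, -0.8698) x1=(-0.5486, -1.6637) x2=(-1.1558, -1.5206) x3=(0.9442, -0.3669)

(-1.1558, -1.5206)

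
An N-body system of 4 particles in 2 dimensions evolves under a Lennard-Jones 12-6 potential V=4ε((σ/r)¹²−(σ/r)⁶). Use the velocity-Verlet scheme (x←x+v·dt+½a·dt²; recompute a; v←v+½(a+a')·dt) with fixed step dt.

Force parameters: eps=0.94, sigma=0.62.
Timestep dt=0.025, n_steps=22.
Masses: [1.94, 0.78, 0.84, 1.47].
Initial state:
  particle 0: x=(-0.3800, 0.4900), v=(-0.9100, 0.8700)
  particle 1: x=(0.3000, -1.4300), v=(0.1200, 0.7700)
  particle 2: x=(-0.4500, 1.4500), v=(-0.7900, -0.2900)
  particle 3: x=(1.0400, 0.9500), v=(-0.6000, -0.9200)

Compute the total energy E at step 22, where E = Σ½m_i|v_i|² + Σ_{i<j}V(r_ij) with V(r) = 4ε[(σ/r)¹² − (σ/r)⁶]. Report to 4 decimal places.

2.6628

step 0: x0=(-0.3800, 0.4900) x1=(0.3000, -1.4300) x2=(-0.4500, 1.4500) x3=(1.0400, 0.9500)
step 1: x0=(-0.4028, 0.5120) x1=(0.3030, -1.4107) x2=(-0.4697, 1.4422) x3=(1.0250, 0.9270)
step 2: x0=(-0.4255, 0.5345) x1=(0.3060, -1.3915) x2=(-0.4893, 1.4331) x3=(1.0099, 0.9040)
step 3: x0=(-0.4483, 0.5577) x1=(0.3090, -1.3722) x2=(-0.5087, 1.4225) x3=(0.9948, 0.8810)
step 4: x0=(-0.4711, 0.5818) x1=(0.3120, -1.3529) x2=(-0.5279, 1.4099) x3=(0.9796, 0.8580)
step 5: x0=(-0.4940, 0.6068) x1=(0.3150, -1.3336) x2=(-0.5470, 1.3951) x3=(0.9643, 0.8350)
step 6: x0=(-0.5169, 0.6330) x1=(0.3180, -1.3143) x2=(-0.5658, 1.3776) x3=(0.9490, 0.8120)
step 7: x0=(-0.5399, 0.6603) x1=(0.3210, -1.2950) x2=(-0.5845, 1.3575) x3=(0.9337, 0.7889)
step 8: x0=(-0.5628, 0.6877) x1=(0.3239, -1.2757) x2=(-0.6031, 1.3372) x3=(0.9183, 0.7659)
step 9: x0=(-0.5855, 0.7109) x1=(0.3269, -1.2564) x2=(-0.6223, 1.3264) x3=(0.9028, 0.7429)
step 10: x0=(-0.6073, 0.7212) x1=(0.3299, -1.2371) x2=(-0.6432, 1.3456) x3=(0.8873, 0.7199)
step 11: x0=(-0.6286, 0.7216) x1=(0.3329, -1.2177) x2=(-0.6654, 1.3876) x3=(0.8718, 0.6969)
step 12: x0=(-0.6497, 0.7199) x1=(0.3359, -1.1983) x2=(-0.6879, 1.4343) x3=(0.8562, 0.6739)
step 13: x0=(-0.6708, 0.7189) x1=(0.3389, -1.1790) x2=(-0.7103, 1.4795) x3=(0.8406, 0.6509)
step 14: x0=(-0.6920, 0.7191) x1=(0.3419, -1.1596) x2=(-0.7325, 1.5220) x3=(0.8249, 0.6279)
step 15: x0=(-0.7132, 0.7203) x1=(0.3449, -1.1402) x2=(-0.7545, 1.5619) x3=(0.8092, 0.6049)
step 16: x0=(-0.7344, 0.7225) x1=(0.3478, -1.1207) x2=(-0.7765, 1.5997) x3=(0.7934, 0.5819)
step 17: x0=(-0.7556, 0.7254) x1=(0.3508, -1.1013) x2=(-0.7983, 1.6357) x3=(0.7776, 0.5589)
step 18: x0=(-0.7769, 0.7290) x1=(0.3538, -1.0818) x2=(-0.8201, 1.6703) x3=(0.7618, 0.5359)
step 19: x0=(-0.7981, 0.7331) x1=(0.3568, -1.0623) x2=(-0.8418, 1.7036) x3=(0.7459, 0.5129)
step 20: x0=(-0.8194, 0.7376) x1=(0.3598, -1.0427) x2=(-0.8635, 1.7359) x3=(0.7301, 0.4898)
step 21: x0=(-0.8406, 0.7425) x1=(0.3628, -1.0231) x2=(-0.8851, 1.7673) x3=(0.7141, 0.4668)
step 22: x0=(-0.8619, 0.7477) x1=(0.3659, -1.0035) x2=(-0.9067, 1.7980) x3=(0.6982, 0.4437)
step 0 velocities: v0=(-0.9100, 0.8700) v1=(0.1200, 0.7700) v2=(-0.7900, -0.2900) v3=(-0.6000, -0.9200)
step 0: KE=2.9584, PE=-0.2869, E=2.6716
step 22 velocities: v0=(-0.8497, 0.2132) v1=(0.1210, 0.7875) v2=(-0.8626, 1.2164) v3=(-0.6386, -0.9233)
step 22: KE=2.8523, PE=-0.1896, E=2.6628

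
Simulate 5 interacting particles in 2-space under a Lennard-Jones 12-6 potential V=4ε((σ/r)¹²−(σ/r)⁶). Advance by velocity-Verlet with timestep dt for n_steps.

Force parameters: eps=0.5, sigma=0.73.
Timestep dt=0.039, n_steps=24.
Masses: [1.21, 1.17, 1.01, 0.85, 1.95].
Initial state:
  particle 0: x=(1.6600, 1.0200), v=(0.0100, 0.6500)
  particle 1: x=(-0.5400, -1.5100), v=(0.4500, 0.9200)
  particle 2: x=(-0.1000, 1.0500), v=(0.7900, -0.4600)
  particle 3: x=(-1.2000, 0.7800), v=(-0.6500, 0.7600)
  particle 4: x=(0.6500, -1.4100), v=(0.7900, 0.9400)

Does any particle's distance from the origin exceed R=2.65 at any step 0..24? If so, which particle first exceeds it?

step 0: x0=(1.6600, 1.0200) x1=(-0.5400, -1.5100) x2=(-0.1000, 1.0500) x3=(-1.2000, 0.7800) x4=(0.6500, -1.4100)
step 1: x0=(1.6604, 1.0453) x1=(-0.5221, -1.4741) x2=(-0.0696, 1.0319) x3=(-1.2248, 0.8098) x4=(0.6806, -1.3734)
step 2: x0=(1.6607, 1.0707) x1=(-0.5037, -1.4381) x2=(-0.0400, 1.0137) x3=(-1.2487, 0.8397) x4=(0.7109, -1.3367)
step 3: x0=(1.6609, 1.0960) x1=(-0.4848, -1.4021) x2=(-0.0109, 0.9954) x3=(-1.2718, 0.8698) x4=(0.7409, -1.3001)
step 4: x0=(1.6611, 1.1214) x1=(-0.4653, -1.3660) x2=(0.0178, 0.9771) x3=(-1.2944, 0.8998) x4=(0.7705, -1.2636)
step 5: x0=(1.6613, 1.1467) x1=(-0.4454, -1.3299) x2=(0.0462, 0.9587) x3=(-1.3165, 0.9299) x4=(0.7999, -1.2270)
step 6: x0=(1.6613, 1.1720) x1=(-0.4250, -1.2937) x2=(0.0744, 0.9403) x3=(-1.3382, 0.9600) x4=(0.8290, -1.1904)
step 7: x0=(1.6613, 1.1973) x1=(-0.4041, -1.2575) x2=(0.1025, 0.9219) x3=(-1.3597, 0.9901) x4=(0.8578, -1.1539)
step 8: x0=(1.6611, 1.2226) x1=(-0.3829, -1.2213) x2=(0.1305, 0.9035) x3=(-1.3809, 1.0202) x4=(0.8864, -1.1174)
step 9: x0=(1.6609, 1.2478) x1=(-0.3613, -1.1849) x2=(0.1585, 0.8851) x3=(-1.4020, 1.0503) x4=(0.9148, -1.0809)
step 10: x0=(1.6606, 1.2730) x1=(-0.3392, -1.1486) x2=(0.1864, 0.8667) x3=(-1.4229, 1.0803) x4=(0.9429, -1.0444)
step 11: x0=(1.6601, 1.2982) x1=(-0.3168, -1.1122) x2=(0.2145, 0.8484) x3=(-1.4438, 1.1103) x4=(0.9708, -1.0079)
step 12: x0=(1.6596, 1.3234) x1=(-0.2940, -1.0757) x2=(0.2425, 0.8300) x3=(-1.4645, 1.1403) x4=(0.9984, -0.9714)
step 13: x0=(1.6589, 1.3485) x1=(-0.2709, -1.0392) x2=(0.2707, 0.8117) x3=(-1.4851, 1.1703) x4=(1.0258, -0.9349)
step 14: x0=(1.6581, 1.3735) x1=(-0.2473, -1.0026) x2=(0.2990, 0.7934) x3=(-1.5057, 1.2003) x4=(1.0531, -0.8984)
step 15: x0=(1.6571, 1.3985) x1=(-0.2235, -0.9660) x2=(0.3275, 0.7751) x3=(-1.5263, 1.2302) x4=(1.0801, -0.8619)
step 16: x0=(1.6560, 1.4234) x1=(-0.1993, -0.9293) x2=(0.3560, 0.7568) x3=(-1.5468, 1.2602) x4=(1.1069, -0.8254)
step 17: x0=(1.6548, 1.4482) x1=(-0.1747, -0.8926) x2=(0.3847, 0.7386) x3=(-1.5673, 1.2901) x4=(1.1334, -0.7889)
step 18: x0=(1.6534, 1.4730) x1=(-0.1498, -0.8557) x2=(0.4136, 0.7203) x3=(-1.5878, 1.3200) x4=(1.1598, -0.7524)
step 19: x0=(1.6519, 1.4976) x1=(-0.1246, -0.8188) x2=(0.4426, 0.7019) x3=(-1.6082, 1.3499) x4=(1.1860, -0.7158)
step 20: x0=(1.6502, 1.5222) x1=(-0.0990, -0.7818) x2=(0.4719, 0.6835) x3=(-1.6286, 1.3798) x4=(1.2119, -0.6793)
step 21: x0=(1.6484, 1.5466) x1=(-0.0730, -0.7447) x2=(0.5012, 0.6650) x3=(-1.6490, 1.4097) x4=(1.2376, -0.6426)
step 22: x0=(1.6465, 1.5710) x1=(-0.0467, -0.7074) x2=(0.5308, 0.6464) x3=(-1.6694, 1.4396) x4=(1.2631, -0.6059)
step 23: x0=(1.6444, 1.5952) x1=(-0.0200, -0.6699) x2=(0.5605, 0.6275) x3=(-1.6898, 1.4695) x4=(1.2883, -0.5691)
step 24: x0=(1.6422, 1.6193) x1=(0.0071, -0.6322) x2=(0.5904, 0.6084) x3=(-1.7102, 1.4994) x4=(1.3133, -0.5323)

no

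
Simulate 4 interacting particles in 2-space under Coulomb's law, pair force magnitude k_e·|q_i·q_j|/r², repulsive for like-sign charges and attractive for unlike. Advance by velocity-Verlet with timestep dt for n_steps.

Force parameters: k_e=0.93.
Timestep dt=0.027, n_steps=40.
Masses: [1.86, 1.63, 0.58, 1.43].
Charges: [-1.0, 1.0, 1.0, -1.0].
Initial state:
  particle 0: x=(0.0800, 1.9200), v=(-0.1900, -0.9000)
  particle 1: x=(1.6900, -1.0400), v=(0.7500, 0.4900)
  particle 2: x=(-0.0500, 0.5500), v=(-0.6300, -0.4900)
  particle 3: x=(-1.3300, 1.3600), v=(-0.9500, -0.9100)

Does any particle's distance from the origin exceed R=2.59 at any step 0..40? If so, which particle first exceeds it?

step 0: x0=(0.0800, 1.9200) x1=(1.6900, -1.0400) x2=(-0.0500, 0.5500) x3=(-1.3300, 1.3600)
step 1: x0=(0.0749, 1.8956) x1=(1.7103, -1.0268) x2=(-0.0673, 0.5373) x3=(-1.3556, 1.3353)
step 2: x0=(0.0700, 1.8711) x1=(1.7305, -1.0135) x2=(-0.0851, 0.5256) x3=(-1.3813, 1.3105)
step 3: x0=(0.0652, 1.8464) x1=(1.7508, -1.0003) x2=(-0.1034, 0.5149) x3=(-1.4069, 1.2854)
step 4: x0=(0.0606, 1.8215) x1=(1.7711, -0.9871) x2=(-0.1222, 0.5053) x3=(-1.4325, 1.2601)
step 5: x0=(0.0561, 1.7964) x1=(1.7914, -0.9738) x2=(-0.1416, 0.4967) x3=(-1.4580, 1.2347)
step 6: x0=(0.0516, 1.7711) x1=(1.8118, -0.9606) x2=(-0.1614, 0.4892) x3=(-1.4836, 1.2090)
step 7: x0=(0.0473, 1.7456) x1=(1.8321, -0.9473) x2=(-0.1818, 0.4827) x3=(-1.5090, 1.1832)
step 8: x0=(0.0431, 1.7200) x1=(1.8525, -0.9341) x2=(-0.2026, 0.4772) x3=(-1.5345, 1.1572)
step 9: x0=(0.0390, 1.6941) x1=(1.8728, -0.9208) x2=(-0.2239, 0.4728) x3=(-1.5598, 1.1311)
step 10: x0=(0.0350, 1.6680) x1=(1.8932, -0.9075) x2=(-0.2457, 0.4695) x3=(-1.5852, 1.1048)
step 11: x0=(0.0311, 1.6417) x1=(1.9136, -0.8942) x2=(-0.2679, 0.4673) x3=(-1.6104, 1.0783)
step 12: x0=(0.0272, 1.6152) x1=(1.9340, -0.8809) x2=(-0.2906, 0.4661) x3=(-1.6356, 1.0517)
step 13: x0=(0.0235, 1.5884) x1=(1.9544, -0.8676) x2=(-0.3137, 0.4660) x3=(-1.6607, 1.0249)
step 14: x0=(0.0197, 1.5614) x1=(1.9748, -0.8543) x2=(-0.3372, 0.4671) x3=(-1.6857, 0.9980)
step 15: x0=(0.0161, 1.5341) x1=(1.9952, -0.8410) x2=(-0.3611, 0.4692) x3=(-1.7106, 0.9709)
step 16: x0=(0.0124, 1.5065) x1=(2.0156, -0.8276) x2=(-0.3854, 0.4726) x3=(-1.7354, 0.9437)
step 17: x0=(0.0088, 1.4787) x1=(2.0359, -0.8142) x2=(-0.4100, 0.4770) x3=(-1.7601, 0.9163)
step 18: x0=(0.0052, 1.4506) x1=(2.0563, -0.8008) x2=(-0.4349, 0.4826) x3=(-1.7846, 0.8889)
step 19: x0=(0.0015, 1.4222) x1=(2.0767, -0.7874) x2=(-0.4601, 0.4894) x3=(-1.8091, 0.8613)
step 20: x0=(-0.0021, 1.3935) x1=(2.0971, -0.7740) x2=(-0.4854, 0.4974) x3=(-1.8334, 0.8336)
step 21: x0=(-0.0058, 1.3645) x1=(2.1175, -0.7605) x2=(-0.5110, 0.5066) x3=(-1.8576, 0.8058)
step 22: x0=(-0.0096, 1.3352) x1=(2.1378, -0.7470) x2=(-0.5367, 0.5171) x3=(-1.8816, 0.7779)
step 23: x0=(-0.0134, 1.3056) x1=(2.1582, -0.7335) x2=(-0.5625, 0.5287) x3=(-1.9055, 0.7499)
step 24: x0=(-0.0174, 1.2756) x1=(2.1785, -0.7200) x2=(-0.5883, 0.5415) x3=(-1.9292, 0.7218)
step 25: x0=(-0.0215, 1.2453) x1=(2.1989, -0.7065) x2=(-0.6139, 0.5555) x3=(-1.9528, 0.6937)
step 26: x0=(-0.0258, 1.2146) x1=(2.2192, -0.6929) x2=(-0.6394, 0.5708) x3=(-1.9762, 0.6654)
step 27: x0=(-0.0302, 1.1836) x1=(2.2395, -0.6794) x2=(-0.6647, 0.5872) x3=(-1.9994, 0.6371)
step 28: x0=(-0.0349, 1.1523) x1=(2.2597, -0.6658) x2=(-0.6896, 0.6047) x3=(-2.0224, 0.6088)
step 29: x0=(-0.0399, 1.1207) x1=(2.2800, -0.6521) x2=(-0.7140, 0.6233) x3=(-2.0452, 0.5804)
step 30: x0=(-0.0452, 1.0887) x1=(2.3002, -0.6385) x2=(-0.7378, 0.6429) x3=(-2.0679, 0.5521)
step 31: x0=(-0.0508, 1.0565) x1=(2.3204, -0.6249) x2=(-0.7610, 0.6634) x3=(-2.0904, 0.5236)
step 32: x0=(-0.0568, 1.0240) x1=(2.3406, -0.6112) x2=(-0.7833, 0.6848) x3=(-2.1127, 0.4952)
step 33: x0=(-0.0632, 0.9912) x1=(2.3607, -0.5975) x2=(-0.8048, 0.7069) x3=(-2.1348, 0.4668)
step 34: x0=(-0.0700, 0.9582) x1=(2.3809, -0.5838) x2=(-0.8252, 0.7295) x3=(-2.1567, 0.4384)
step 35: x0=(-0.0772, 0.9251) x1=(2.4010, -0.5701) x2=(-0.8445, 0.7526) x3=(-2.1785, 0.4101)
step 36: x0=(-0.0849, 0.8918) x1=(2.4210, -0.5563) x2=(-0.8627, 0.7761) x3=(-2.2001, 0.3817)
step 37: x0=(-0.0931, 0.8584) x1=(2.4411, -0.5425) x2=(-0.8797, 0.7996) x3=(-2.2216, 0.3534)
step 38: x0=(-0.1018, 0.8250) x1=(2.4611, -0.5288) x2=(-0.8954, 0.8232) x3=(-2.2429, 0.3252)
step 39: x0=(-0.1109, 0.7916) x1=(2.4810, -0.5150) x2=(-0.9099, 0.8466) x3=(-2.2640, 0.2970)
step 40: x0=(-0.1205, 0.7582) x1=(2.5010, -0.5012) x2=(-0.9231, 0.8696) x3=(-2.2851, 0.2689)

no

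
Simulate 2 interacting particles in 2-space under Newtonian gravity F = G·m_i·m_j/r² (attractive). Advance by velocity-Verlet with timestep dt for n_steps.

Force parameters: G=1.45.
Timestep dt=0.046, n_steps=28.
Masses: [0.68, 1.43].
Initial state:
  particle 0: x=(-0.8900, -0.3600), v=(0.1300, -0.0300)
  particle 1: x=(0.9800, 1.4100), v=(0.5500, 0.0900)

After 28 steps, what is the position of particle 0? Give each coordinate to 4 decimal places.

(-0.5439, -0.2396)

step 0: x0=(-0.8900, -0.3600) x1=(0.9800, 1.4100)
step 1: x0=(-0.8838, -0.3612) x1=(1.0052, 1.4140)
step 2: x0=(-0.8771, -0.3619) x1=(1.0301, 1.4179)
step 3: x0=(-0.8699, -0.3621) x1=(1.0549, 1.4215)
step 4: x0=(-0.8623, -0.3620) x1=(1.0794, 1.4249)
step 5: x0=(-0.8542, -0.3614) x1=(1.1037, 1.4281)
step 6: x0=(-0.8456, -0.3603) x1=(1.1278, 1.4311)
step 7: x0=(-0.8366, -0.3589) x1=(1.1516, 1.4339)
step 8: x0=(-0.8271, -0.3571) x1=(1.1753, 1.4365)
step 9: x0=(-0.8172, -0.3548) x1=(1.1987, 1.4389)
step 10: x0=(-0.8068, -0.3522) x1=(1.2219, 1.4411)
step 11: x0=(-0.7960, -0.3491) x1=(1.2449, 1.4432)
step 12: x0=(-0.7847, -0.3457) x1=(1.2677, 1.4450)
step 13: x0=(-0.7730, -0.3419) x1=(1.2902, 1.4467)
step 14: x0=(-0.7609, -0.3377) x1=(1.3126, 1.4482)
step 15: x0=(-0.7483, -0.3331) x1=(1.3348, 1.4495)
step 16: x0=(-0.7352, -0.3281) x1=(1.3567, 1.4506)
step 17: x0=(-0.7217, -0.3228) x1=(1.3784, 1.4515)
step 18: x0=(-0.7078, -0.3170) x1=(1.3999, 1.4523)
step 19: x0=(-0.6934, -0.3110) x1=(1.4213, 1.4529)
step 20: x0=(-0.6786, -0.3045) x1=(1.4424, 1.4533)
step 21: x0=(-0.6633, -0.2977) x1=(1.4632, 1.4535)
step 22: x0=(-0.6476, -0.2904) x1=(1.4839, 1.4536)
step 23: x0=(-0.6315, -0.2829) x1=(1.5044, 1.4535)
step 24: x0=(-0.6149, -0.2749) x1=(1.5246, 1.4532)
step 25: x0=(-0.5978, -0.2666) x1=(1.5446, 1.4527)
step 26: x0=(-0.5803, -0.2580) x1=(1.5645, 1.4521)
step 27: x0=(-0.5623, -0.2490) x1=(1.5841, 1.4513)
step 28: x0=(-0.5439, -0.2396) x1=(1.6034, 1.4503)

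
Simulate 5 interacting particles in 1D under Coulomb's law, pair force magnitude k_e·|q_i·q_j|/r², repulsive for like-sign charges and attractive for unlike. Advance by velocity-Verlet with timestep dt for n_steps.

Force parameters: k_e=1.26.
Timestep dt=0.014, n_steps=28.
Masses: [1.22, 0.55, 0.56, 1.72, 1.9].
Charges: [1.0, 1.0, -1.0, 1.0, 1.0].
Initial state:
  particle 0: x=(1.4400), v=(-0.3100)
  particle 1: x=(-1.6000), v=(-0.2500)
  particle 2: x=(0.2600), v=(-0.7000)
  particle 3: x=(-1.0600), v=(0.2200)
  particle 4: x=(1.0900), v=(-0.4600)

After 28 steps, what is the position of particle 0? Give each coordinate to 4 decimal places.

step 0: x0=(1.4400) x1=(-1.6000) x2=(0.2600) x3=(-1.0600) x4=(1.0900)
step 1: x0=(1.4364) x1=(-1.6043) x2=(0.2505) x3=(-1.0567) x4=(1.0830)
step 2: x0=(1.4344) x1=(-1.6100) x2=(0.2415) x3=(-1.0528) x4=(1.0747)
step 3: x0=(1.4339) x1=(-1.6172) x2=(0.2331) x3=(-1.0485) x4=(1.0654)
step 4: x0=(1.4347) x1=(-1.6257) x2=(0.2253) x3=(-1.0437) x4=(1.0549)
step 5: x0=(1.4369) x1=(-1.6355) x2=(0.2180) x3=(-1.0384) x4=(1.0434)
step 6: x0=(1.4403) x1=(-1.6466) x2=(0.2112) x3=(-1.0327) x4=(1.0309)
step 7: x0=(1.4448) x1=(-1.6589) x2=(0.2050) x3=(-1.0265) x4=(1.0175)
step 8: x0=(1.4504) x1=(-1.6722) x2=(0.1993) x3=(-1.0200) x4=(1.0032)
step 9: x0=(1.4569) x1=(-1.6866) x2=(0.1941) x3=(-1.0131) x4=(0.9881)
step 10: x0=(1.4642) x1=(-1.7019) x2=(0.1895) x3=(-1.0059) x4=(0.9723)
step 11: x0=(1.4723) x1=(-1.7182) x2=(0.1855) x3=(-0.9983) x4=(0.9558)
step 12: x0=(1.4811) x1=(-1.7353) x2=(0.1820) x3=(-0.9904) x4=(0.9386)
step 13: x0=(1.4905) x1=(-1.7532) x2=(0.1791) x3=(-0.9821) x4=(0.9209)
step 14: x0=(1.5005) x1=(-1.7719) x2=(0.1768) x3=(-0.9736) x4=(0.9025)
step 15: x0=(1.5110) x1=(-1.7912) x2=(0.1752) x3=(-0.9649) x4=(0.8836)
step 16: x0=(1.5219) x1=(-1.8112) x2=(0.1742) x3=(-0.9559) x4=(0.8641)
step 17: x0=(1.5333) x1=(-1.8318) x2=(0.1740) x3=(-0.9466) x4=(0.8441)
step 18: x0=(1.5450) x1=(-1.8529) x2=(0.1745) x3=(-0.9371) x4=(0.8237)
step 19: x0=(1.5570) x1=(-1.8746) x2=(0.1758) x3=(-0.9274) x4=(0.8027)
step 20: x0=(1.5693) x1=(-1.8968) x2=(0.1780) x3=(-0.9175) x4=(0.7812)
step 21: x0=(1.5819) x1=(-1.9194) x2=(0.1812) x3=(-0.9074) x4=(0.7592)
step 22: x0=(1.5948) x1=(-1.9425) x2=(0.1854) x3=(-0.8971) x4=(0.7367)
step 23: x0=(1.6079) x1=(-1.9660) x2=(0.1909) x3=(-0.8866) x4=(0.7137)
step 24: x0=(1.6212) x1=(-1.9899) x2=(0.1977) x3=(-0.8759) x4=(0.6901)
step 25: x0=(1.6346) x1=(-2.0141) x2=(0.2061) x3=(-0.8651) x4=(0.6659)
step 26: x0=(1.6482) x1=(-2.0387) x2=(0.2163) x3=(-0.8542) x4=(0.6410)
step 27: x0=(1.6620) x1=(-2.0636) x2=(0.2287) x3=(-0.8431) x4=(0.6153)
step 28: x0=(1.6759) x1=(-2.0888) x2=(0.2438) x3=(-0.8319) x4=(0.5888)

(1.6759)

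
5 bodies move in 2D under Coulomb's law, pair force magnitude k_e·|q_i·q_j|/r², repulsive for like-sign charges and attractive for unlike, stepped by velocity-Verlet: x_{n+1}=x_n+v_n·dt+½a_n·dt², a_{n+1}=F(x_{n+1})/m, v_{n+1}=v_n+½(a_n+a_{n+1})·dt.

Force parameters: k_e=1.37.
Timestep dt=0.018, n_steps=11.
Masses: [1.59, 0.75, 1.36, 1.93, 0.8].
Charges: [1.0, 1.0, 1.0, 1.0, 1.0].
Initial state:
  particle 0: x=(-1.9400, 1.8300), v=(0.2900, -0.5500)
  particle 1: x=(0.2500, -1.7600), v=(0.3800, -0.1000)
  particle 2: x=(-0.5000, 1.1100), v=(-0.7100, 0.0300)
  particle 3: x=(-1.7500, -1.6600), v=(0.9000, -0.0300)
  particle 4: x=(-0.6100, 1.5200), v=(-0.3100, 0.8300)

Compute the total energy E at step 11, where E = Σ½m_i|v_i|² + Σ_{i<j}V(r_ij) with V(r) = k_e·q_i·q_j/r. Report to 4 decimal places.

10.0088

step 0: x0=(-1.9400, 1.8300) x1=(0.2500, -1.7600) x2=(-0.5000, 1.1100) x3=(-1.7500, -1.6600) x4=(-0.6100, 1.5200)
step 1: x0=(-1.9349, 1.8202) x1=(0.2569, -1.7619) x2=(-0.5125, 1.1097) x3=(-1.7338, -1.6606) x4=(-0.6158, 1.5364)
step 2: x0=(-1.9301, 1.8104) x1=(0.2641, -1.7639) x2=(-0.5245, 1.1077) x3=(-1.7177, -1.6612) x4=(-0.6220, 1.5557)
step 3: x0=(-1.9255, 1.8008) x1=(0.2714, -1.7661) x2=(-0.5360, 1.1042) x3=(-1.7017, -1.6619) x4=(-0.6285, 1.5776)
step 4: x0=(-1.9212, 1.7913) x1=(0.2789, -1.7684) x2=(-0.5471, 1.0994) x3=(-1.6858, -1.6626) x4=(-0.6351, 1.6018)
step 5: x0=(-1.9172, 1.7820) x1=(0.2867, -1.7709) x2=(-0.5579, 1.0933) x3=(-1.6699, -1.6634) x4=(-0.6417, 1.6282)
step 6: x0=(-1.9134, 1.7727) x1=(0.2946, -1.7735) x2=(-0.5683, 1.0862) x3=(-1.6541, -1.6643) x4=(-0.6483, 1.6565)
step 7: x0=(-1.9100, 1.7635) x1=(0.3027, -1.7763) x2=(-0.5786, 1.0780) x3=(-1.6384, -1.6652) x4=(-0.6548, 1.6865)
step 8: x0=(-1.9069, 1.7545) x1=(0.3111, -1.7792) x2=(-0.5885, 1.0690) x3=(-1.6228, -1.6662) x4=(-0.6611, 1.7181)
step 9: x0=(-1.9040, 1.7455) x1=(0.3197, -1.7822) x2=(-0.5983, 1.0593) x3=(-1.6072, -1.6672) x4=(-0.6672, 1.7510)
step 10: x0=(-1.9015, 1.7367) x1=(0.3284, -1.7854) x2=(-0.6078, 1.0489) x3=(-1.5917, -1.6683) x4=(-0.6731, 1.7852)
step 11: x0=(-1.8992, 1.7279) x1=(0.3374, -1.7888) x2=(-0.6172, 1.0379) x3=(-1.5763, -1.6695) x4=(-0.6787, 1.8204)
step 0 velocities: v0=(0.2900, -0.5500) v1=(0.3800, -0.1000) v2=(-0.7100, 0.0300) v3=(0.9000, -0.0300) v4=(-0.3100, 0.8300)
step 0: KE=1.8052, PE=8.2056, E=10.0107
step 11 velocities: v0=(0.1150, -0.4844) v1=(0.5045, -0.1895) v2=(-0.5150, -0.6266) v3=(0.8548, -0.0658) v4=(-0.3015, 1.9861)
step 11: KE=3.0768, PE=6.9319, E=10.0088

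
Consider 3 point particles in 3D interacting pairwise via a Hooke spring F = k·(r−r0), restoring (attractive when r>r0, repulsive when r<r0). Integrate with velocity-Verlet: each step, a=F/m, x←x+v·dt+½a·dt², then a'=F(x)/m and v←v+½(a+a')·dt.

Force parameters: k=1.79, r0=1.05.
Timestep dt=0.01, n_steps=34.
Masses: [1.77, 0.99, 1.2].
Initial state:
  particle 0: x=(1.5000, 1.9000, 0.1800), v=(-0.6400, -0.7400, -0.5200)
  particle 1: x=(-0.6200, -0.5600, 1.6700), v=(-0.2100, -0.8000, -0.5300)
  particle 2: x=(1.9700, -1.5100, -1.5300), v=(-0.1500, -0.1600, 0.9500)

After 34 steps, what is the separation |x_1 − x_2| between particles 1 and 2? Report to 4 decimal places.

3.0102

step 0: x0=(1.5000, 1.9000, 0.1800) x1=(-0.6200, -0.5600, 1.6700) x2=(1.9700, -1.5100, -1.5300)
step 1: x0=(1.4935, 1.8924, 0.1748) x1=(-0.6218, -0.5679, 1.6644) x2=(1.9683, -1.5114, -1.5202)
step 2: x0=(1.4870, 1.8843, 0.1696) x1=(-0.6230, -0.5756, 1.6582) x2=(1.9663, -1.5122, -1.5099)
step 3: x0=(1.4803, 1.8759, 0.1643) x1=(-0.6235, -0.5832, 1.6513) x2=(1.9640, -1.5127, -1.4991)
step 4: x0=(1.4735, 1.8670, 0.1591) x1=(-0.6234, -0.5905, 1.6438) x2=(1.9613, -1.5126, -1.4877)
step 5: x0=(1.4666, 1.8577, 0.1538) x1=(-0.6227, -0.5977, 1.6357) x2=(1.9582, -1.5121, -1.4758)
step 6: x0=(1.4595, 1.8480, 0.1485) x1=(-0.6214, -0.6046, 1.6271) x2=(1.9549, -1.5111, -1.4634)
step 7: x0=(1.4524, 1.8378, 0.1432) x1=(-0.6195, -0.6114, 1.6178) x2=(1.9511, -1.5097, -1.4504)
step 8: x0=(1.4451, 1.8272, 0.1379) x1=(-0.6170, -0.6180, 1.6079) x2=(1.9471, -1.5077, -1.4369)
step 9: x0=(1.4378, 1.8163, 0.1326) x1=(-0.6139, -0.6244, 1.5974) x2=(1.9427, -1.5054, -1.4230)
step 10: x0=(1.4303, 1.8049, 0.1272) x1=(-0.6101, -0.6306, 1.5863) x2=(1.9380, -1.5026, -1.4085)
step 11: x0=(1.4227, 1.7931, 0.1219) x1=(-0.6058, -0.6366, 1.5746) x2=(1.9329, -1.4993, -1.3936)
step 12: x0=(1.4150, 1.7808, 0.1165) x1=(-0.6009, -0.6425, 1.5624) x2=(1.9275, -1.4956, -1.3781)
step 13: x0=(1.4072, 1.7682, 0.1112) x1=(-0.5954, -0.6481, 1.5496) x2=(1.9218, -1.4914, -1.3622)
step 14: x0=(1.3993, 1.7552, 0.1058) x1=(-0.5893, -0.6535, 1.5362) x2=(1.9157, -1.4869, -1.3458)
step 15: x0=(1.3913, 1.7418, 0.1005) x1=(-0.5826, -0.6588, 1.5222) x2=(1.9093, -1.4818, -1.3289)
step 16: x0=(1.3832, 1.7279, 0.0951) x1=(-0.5753, -0.6638, 1.5077) x2=(1.9026, -1.4764, -1.3116)
step 17: x0=(1.3750, 1.7137, 0.0898) x1=(-0.5675, -0.6687, 1.4927) x2=(1.8956, -1.4705, -1.2938)
step 18: x0=(1.3667, 1.6991, 0.0844) x1=(-0.5591, -0.6734, 1.4771) x2=(1.8882, -1.4642, -1.2756)
step 19: x0=(1.3583, 1.6841, 0.0790) x1=(-0.5502, -0.6778, 1.4610) x2=(1.8805, -1.4575, -1.2569)
step 20: x0=(1.3498, 1.6687, 0.0737) x1=(-0.5406, -0.6821, 1.4443) x2=(1.8726, -1.4504, -1.2378)
step 21: x0=(1.3413, 1.6529, 0.0683) x1=(-0.5306, -0.6862, 1.4272) x2=(1.8643, -1.4429, -1.2183)
step 22: x0=(1.3326, 1.6368, 0.0630) x1=(-0.5200, -0.6901, 1.4095) x2=(1.8557, -1.4350, -1.1984)
step 23: x0=(1.3238, 1.6203, 0.0576) x1=(-0.5089, -0.6939, 1.3913) x2=(1.8467, -1.4266, -1.1780)
step 24: x0=(1.3150, 1.6034, 0.0523) x1=(-0.4972, -0.6974, 1.3727) x2=(1.8375, -1.4179, -1.1573)
step 25: x0=(1.3060, 1.5861, 0.0469) x1=(-0.4851, -0.7007, 1.3535) x2=(1.8280, -1.4088, -1.1362)
step 26: x0=(1.2970, 1.5685, 0.0416) x1=(-0.4724, -0.7039, 1.3339) x2=(1.8182, -1.3994, -1.1147)
step 27: x0=(1.2879, 1.5506, 0.0363) x1=(-0.4592, -0.7068, 1.3138) x2=(1.8081, -1.3896, -1.0928)
step 28: x0=(1.2787, 1.5322, 0.0310) x1=(-0.4456, -0.7096, 1.2933) x2=(1.7977, -1.3794, -1.0706)
step 29: x0=(1.2694, 1.5136, 0.0257) x1=(-0.4314, -0.7122, 1.2723) x2=(1.7871, -1.3688, -1.0480)
step 30: x0=(1.2600, 1.4946, 0.0204) x1=(-0.4168, -0.7146, 1.2509) x2=(1.7761, -1.3579, -1.0251)
step 31: x0=(1.2506, 1.4752, 0.0151) x1=(-0.4017, -0.7168, 1.2291) x2=(1.7649, -1.3466, -1.0018)
step 32: x0=(1.2411, 1.4556, 0.0098) x1=(-0.3862, -0.7189, 1.2069) x2=(1.7535, -1.3350, -0.9783)
step 33: x0=(1.2315, 1.4356, 0.0046) x1=(-0.3702, -0.7207, 1.1842) x2=(1.7417, -1.3231, -0.9544)
step 34: x0=(1.2219, 1.4152, -0.0007) x1=(-0.3538, -0.7224, 1.1612) x2=(1.7297, -1.3109, -0.9302)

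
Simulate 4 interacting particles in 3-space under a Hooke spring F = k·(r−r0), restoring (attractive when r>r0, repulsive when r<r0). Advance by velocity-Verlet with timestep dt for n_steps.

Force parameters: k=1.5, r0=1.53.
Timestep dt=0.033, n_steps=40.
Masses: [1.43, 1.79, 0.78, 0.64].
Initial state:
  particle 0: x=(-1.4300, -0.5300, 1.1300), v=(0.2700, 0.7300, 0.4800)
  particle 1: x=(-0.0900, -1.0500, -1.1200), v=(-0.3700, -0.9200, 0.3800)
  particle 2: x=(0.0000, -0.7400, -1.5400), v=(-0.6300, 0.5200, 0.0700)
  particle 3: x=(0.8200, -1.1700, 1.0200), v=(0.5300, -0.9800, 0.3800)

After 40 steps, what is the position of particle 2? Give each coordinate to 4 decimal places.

(-0.8912, 0.1234, 0.4644)

step 0: x0=(-1.4300, -0.5300, 1.1300) x1=(-0.0900, -1.0500, -1.1200) x2=(0.0000, -0.7400, -1.5400) x3=(0.8200, -1.1700, 1.0200)
step 1: x0=(-1.4199, -0.5062, 1.1445) x1=(-0.1024, -1.0805, -1.1063) x2=(-0.0210, -0.7223, -1.5360) x3=(0.8356, -1.2018, 1.0302)
step 2: x0=(-1.4075, -0.4831, 1.1564) x1=(-0.1152, -1.1115, -1.0904) x2=(-0.0423, -0.7036, -1.5283) x3=(0.8475, -1.2323, 1.0358)
step 3: x0=(-1.3927, -0.4608, 1.1656) x1=(-0.1282, -1.1427, -1.0724) x2=(-0.0640, -0.6838, -1.5169) x3=(0.8553, -1.2614, 1.0366)
step 4: x0=(-1.3757, -0.4392, 1.1721) x1=(-0.1415, -1.1744, -1.0522) x2=(-0.0860, -0.6630, -1.5016) x3=(0.8593, -1.2889, 1.0328)
step 5: x0=(-1.3564, -0.4185, 1.1761) x1=(-0.1551, -1.2063, -1.0301) x2=(-0.1083, -0.6412, -1.4823) x3=(0.8592, -1.3149, 1.0244)
step 6: x0=(-1.3350, -0.3986, 1.1774) x1=(-0.1688, -1.2386, -1.0060) x2=(-0.1308, -0.6185, -1.4591) x3=(0.8551, -1.3393, 1.0116)
step 7: x0=(-1.3115, -0.3796, 1.1763) x1=(-0.1827, -1.2712, -0.9801) x2=(-0.1535, -0.5950, -1.4319) x3=(0.8470, -1.3618, 0.9944)
step 8: x0=(-1.2859, -0.3616, 1.1726) x1=(-0.1968, -1.3039, -0.9524) x2=(-0.1764, -0.5707, -1.4008) x3=(0.8350, -1.3825, 0.9731)
step 9: x0=(-1.2584, -0.3445, 1.1666) x1=(-0.2110, -1.3369, -0.9232) x2=(-0.1994, -0.5458, -1.3658) x3=(0.8192, -1.4013, 0.9478)
step 10: x0=(-1.2291, -0.3284, 1.1582) x1=(-0.2253, -1.3700, -0.8924) x2=(-0.2224, -0.5203, -1.3270) x3=(0.7997, -1.4183, 0.9189)
step 11: x0=(-1.1980, -0.3132, 1.1476) x1=(-0.2397, -1.4033, -0.8602) x2=(-0.2455, -0.4944, -1.2845) x3=(0.7766, -1.4333, 0.8866)
step 12: x0=(-1.1653, -0.2991, 1.1349) x1=(-0.2543, -1.4366, -0.8267) x2=(-0.2685, -0.4681, -1.2386) x3=(0.7502, -1.4463, 0.8511)
step 13: x0=(-1.1312, -0.2859, 1.1202) x1=(-0.2689, -1.4699, -0.7920) x2=(-0.2914, -0.4415, -1.1893) x3=(0.7207, -1.4574, 0.8129)
step 14: x0=(-1.0956, -0.2737, 1.1035) x1=(-0.2837, -1.5032, -0.7563) x2=(-0.3142, -0.4148, -1.1370) x3=(0.6882, -1.4667, 0.7721)
step 15: x0=(-1.0588, -0.2625, 1.0851) x1=(-0.2985, -1.5364, -0.7196) x2=(-0.3369, -0.3881, -1.0817) x3=(0.6531, -1.4740, 0.7293)
step 16: x0=(-1.0209, -0.2522, 1.0651) x1=(-0.3135, -1.5694, -0.6822) x2=(-0.3594, -0.3614, -1.0239) x3=(0.6156, -1.4796, 0.6847)
step 17: x0=(-0.9820, -0.2428, 1.0435) x1=(-0.3287, -1.6023, -0.6440) x2=(-0.3816, -0.3348, -0.9638) x3=(0.5760, -1.4835, 0.6387)
step 18: x0=(-0.9422, -0.2343, 1.0206) x1=(-0.3440, -1.6350, -0.6053) x2=(-0.4036, -0.3084, -0.9016) x3=(0.5346, -1.4856, 0.5916)
step 19: x0=(-0.9017, -0.2267, 0.9964) x1=(-0.3595, -1.6675, -0.5660) x2=(-0.4253, -0.2824, -0.8377) x3=(0.4918, -1.4862, 0.5437)
step 20: x0=(-0.8605, -0.2198, 0.9712) x1=(-0.3752, -1.6997, -0.5265) x2=(-0.4468, -0.2567, -0.7723) x3=(0.4478, -1.4853, 0.4955)
step 21: x0=(-0.8188, -0.2137, 0.9451) x1=(-0.3911, -1.7315, -0.4866) x2=(-0.4679, -0.2315, -0.7059) x3=(0.4030, -1.4830, 0.4471)
step 22: x0=(-0.7768, -0.2084, 0.9183) x1=(-0.4073, -1.7631, -0.4466) x2=(-0.4888, -0.2067, -0.6386) x3=(0.3577, -1.4795, 0.3989)
step 23: x0=(-0.7344, -0.2037, 0.8910) x1=(-0.4238, -1.7943, -0.4064) x2=(-0.5094, -0.1825, -0.5708) x3=(0.3121, -1.4746, 0.3511)
step 24: x0=(-0.6918, -0.1997, 0.8632) x1=(-0.4407, -1.8251, -0.3663) x2=(-0.5297, -0.1589, -0.5029) x3=(0.2667, -1.4686, 0.3038)
step 25: x0=(-0.6491, -0.1963, 0.8351) x1=(-0.4579, -1.8556, -0.3261) x2=(-0.5497, -0.1359, -0.4350) x3=(0.2217, -1.4615, 0.2573)
step 26: x0=(-0.6062, -0.1935, 0.8070) x1=(-0.4755, -1.8857, -0.2860) x2=(-0.5696, -0.1136, -0.3675) x3=(0.1774, -1.4533, 0.2115)
step 27: x0=(-0.5633, -0.1913, 0.7790) x1=(-0.4935, -1.9155, -0.2460) x2=(-0.5893, -0.0918, -0.3007) x3=(0.1339, -1.4440, 0.1665)
step 28: x0=(-0.5203, -0.1895, 0.7512) x1=(-0.5120, -1.9450, -0.2060) x2=(-0.6089, -0.0708, -0.2347) x3=(0.0914, -1.4336, 0.1223)
step 29: x0=(-0.4773, -0.1884, 0.7237) x1=(-0.5310, -1.9741, -0.1661) x2=(-0.6285, -0.0504, -0.1698) x3=(0.0502, -1.4221, 0.0787)
step 30: x0=(-0.4342, -0.1877, 0.6967) x1=(-0.5504, -2.0029, -0.1261) x2=(-0.6483, -0.0307, -0.1061) x3=(0.0101, -1.4095, 0.0355)
step 31: x0=(-0.3910, -0.1876, 0.6702) x1=(-0.5702, -2.0314, -0.0861) x2=(-0.6684, -0.0117, -0.0438) x3=(-0.0287, -1.3958, -0.0074)
step 32: x0=(-0.3475, -0.1882, 0.6444) x1=(-0.5904, -2.0595, -0.0460) x2=(-0.6890, 0.0067, 0.0170) x3=(-0.0662, -1.3809, -0.0502)
step 33: x0=(-0.3037, -0.1893, 0.6192) x1=(-0.6110, -2.0872, -0.0057) x2=(-0.7103, 0.0244, 0.0764) x3=(-0.1027, -1.3650, -0.0932)
step 34: x0=(-0.2595, -0.1911, 0.5947) x1=(-0.6318, -2.1144, 0.0348) x2=(-0.7325, 0.0414, 0.1345) x3=(-0.1382, -1.3480, -0.1366)
step 35: x0=(-0.2148, -0.1936, 0.5706) x1=(-0.6529, -2.1410, 0.0756) x2=(-0.7559, 0.0576, 0.1914) x3=(-0.1728, -1.3301, -0.1804)
step 36: x0=(-0.1695, -0.1969, 0.5471) x1=(-0.6741, -2.1671, 0.1166) x2=(-0.7805, 0.0730, 0.2472) x3=(-0.2067, -1.3113, -0.2249)
step 37: x0=(-0.1236, -0.2010, 0.5239) x1=(-0.6955, -2.1923, 0.1579) x2=(-0.8064, 0.0875, 0.3023) x3=(-0.2401, -1.2918, -0.2699)
step 38: x0=(-0.0770, -0.2058, 0.5010) x1=(-0.7169, -2.2167, 0.1995) x2=(-0.8335, 0.1008, 0.3567) x3=(-0.2732, -1.2715, -0.3157)
step 39: x0=(-0.0300, -0.2114, 0.4782) x1=(-0.7383, -2.2401, 0.2414) x2=(-0.8618, 0.1128, 0.4107) x3=(-0.3060, -1.2507, -0.3619)
step 40: x0=(0.0176, -0.2178, 0.4556) x1=(-0.7597, -2.2625, 0.2836) x2=(-0.8912, 0.1234, 0.4644) x3=(-0.3388, -1.2293, -0.4087)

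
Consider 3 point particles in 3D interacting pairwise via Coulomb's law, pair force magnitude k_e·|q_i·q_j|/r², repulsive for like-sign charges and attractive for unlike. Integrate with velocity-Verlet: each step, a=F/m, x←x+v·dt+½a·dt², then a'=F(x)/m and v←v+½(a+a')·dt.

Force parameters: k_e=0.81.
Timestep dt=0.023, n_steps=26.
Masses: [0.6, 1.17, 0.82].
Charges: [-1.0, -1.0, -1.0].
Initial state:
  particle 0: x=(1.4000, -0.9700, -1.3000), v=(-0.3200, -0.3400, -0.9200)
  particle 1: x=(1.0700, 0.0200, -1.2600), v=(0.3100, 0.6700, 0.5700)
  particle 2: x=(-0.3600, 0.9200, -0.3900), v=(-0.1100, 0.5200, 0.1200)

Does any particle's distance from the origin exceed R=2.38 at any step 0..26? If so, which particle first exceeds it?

yes, particle 0

step 0: x0=(1.4000, -0.9700, -1.3000) x1=(1.0700, 0.0200, -1.2600) x2=(-0.3600, 0.9200, -0.3900)
step 1: x0=(1.3928, -0.9782, -1.3212) x1=(1.0771, 0.0355, -1.2469) x2=(-0.3626, 0.9320, -0.3872)
step 2: x0=(1.3858, -0.9870, -1.3425) x1=(1.0842, 0.0514, -1.2338) x2=(-0.3654, 0.9442, -0.3843)
step 3: x0=(1.3790, -0.9965, -1.3638) x1=(1.0913, 0.0674, -1.2208) x2=(-0.3683, 0.9564, -0.3813)
step 4: x0=(1.3725, -1.0066, -1.3853) x1=(1.0984, 0.0837, -1.2077) x2=(-0.3713, 0.9688, -0.3783)
step 5: x0=(1.3661, -1.0172, -1.4069) x1=(1.1055, 0.1002, -1.1947) x2=(-0.3746, 0.9812, -0.3751)
step 6: x0=(1.3600, -1.0285, -1.4286) x1=(1.1126, 0.1169, -1.1816) x2=(-0.3779, 0.9938, -0.3719)
step 7: x0=(1.3539, -1.0403, -1.4504) x1=(1.1197, 0.1339, -1.1686) x2=(-0.3814, 1.0065, -0.3685)
step 8: x0=(1.3480, -1.0525, -1.4724) x1=(1.1269, 0.1510, -1.1555) x2=(-0.3851, 1.0193, -0.3651)
step 9: x0=(1.3423, -1.0653, -1.4945) x1=(1.1341, 0.1683, -1.1424) x2=(-0.3889, 1.0322, -0.3616)
step 10: x0=(1.3366, -1.0786, -1.5168) x1=(1.1414, 0.1857, -1.1293) x2=(-0.3929, 1.0453, -0.3581)
step 11: x0=(1.3311, -1.0922, -1.5392) x1=(1.1487, 0.2033, -1.1161) x2=(-0.3970, 1.0584, -0.3544)
step 12: x0=(1.3256, -1.1063, -1.5618) x1=(1.1560, 0.2210, -1.1030) x2=(-0.4013, 1.0716, -0.3507)
step 13: x0=(1.3203, -1.1208, -1.5845) x1=(1.1635, 0.2389, -1.0898) x2=(-0.4057, 1.0850, -0.3469)
step 14: x0=(1.3150, -1.1356, -1.6074) x1=(1.1709, 0.2569, -1.0766) x2=(-0.4102, 1.0984, -0.3430)
step 15: x0=(1.3098, -1.1508, -1.6304) x1=(1.1785, 0.2749, -1.0634) x2=(-0.4149, 1.1119, -0.3390)
step 16: x0=(1.3046, -1.1664, -1.6535) x1=(1.1861, 0.2931, -1.0502) x2=(-0.4198, 1.1256, -0.3350)
step 17: x0=(1.2996, -1.1822, -1.6768) x1=(1.1938, 0.3114, -1.0369) x2=(-0.4247, 1.1393, -0.3309)
step 18: x0=(1.2945, -1.1983, -1.7002) x1=(1.2015, 0.3298, -1.0236) x2=(-0.4299, 1.1531, -0.3267)
step 19: x0=(1.2896, -1.2148, -1.7238) x1=(1.2093, 0.3482, -1.0103) x2=(-0.4351, 1.1671, -0.3225)
step 20: x0=(1.2846, -1.2315, -1.7474) x1=(1.2172, 0.3667, -0.9970) x2=(-0.4405, 1.1811, -0.3182)
step 21: x0=(1.2798, -1.2484, -1.7712) x1=(1.2252, 0.3853, -0.9837) x2=(-0.4461, 1.1952, -0.3138)
step 22: x0=(1.2749, -1.2656, -1.7952) x1=(1.2333, 0.4040, -0.9703) x2=(-0.4517, 1.2094, -0.3093)
step 23: x0=(1.2701, -1.2830, -1.8192) x1=(1.2414, 0.4227, -0.9570) x2=(-0.4576, 1.2237, -0.3048)
step 24: x0=(1.2653, -1.3007, -1.8434) x1=(1.2496, 0.4414, -0.9436) x2=(-0.4635, 1.2380, -0.3003)
step 25: x0=(1.2606, -1.3185, -1.8677) x1=(1.2579, 0.4602, -0.9302) x2=(-0.4696, 1.2525, -0.2956)
step 26: x0=(1.2559, -1.3366, -1.8920) x1=(1.2662, 0.4791, -0.9168) x2=(-0.4758, 1.2670, -0.2909)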